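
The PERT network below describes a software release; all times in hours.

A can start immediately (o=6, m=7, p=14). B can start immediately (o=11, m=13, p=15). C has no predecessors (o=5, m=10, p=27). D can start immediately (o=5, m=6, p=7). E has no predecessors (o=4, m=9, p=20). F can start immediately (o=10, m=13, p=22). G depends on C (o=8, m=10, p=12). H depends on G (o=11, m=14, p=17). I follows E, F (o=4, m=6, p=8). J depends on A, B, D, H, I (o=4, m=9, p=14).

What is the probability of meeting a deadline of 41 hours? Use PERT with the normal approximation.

te_A = (6 + 4·7 + 14)/6 = 48/6 = 8; σ²_A = ((14−6)/6)² = 1.778
te_B = (11 + 4·13 + 15)/6 = 78/6 = 13; σ²_B = ((15−11)/6)² = 0.444
te_C = (5 + 4·10 + 27)/6 = 72/6 = 12; σ²_C = ((27−5)/6)² = 13.444
te_D = (5 + 4·6 + 7)/6 = 36/6 = 6; σ²_D = ((7−5)/6)² = 0.111
te_E = (4 + 4·9 + 20)/6 = 60/6 = 10; σ²_E = ((20−4)/6)² = 7.111
te_F = (10 + 4·13 + 22)/6 = 84/6 = 14; σ²_F = ((22−10)/6)² = 4.000
te_G = (8 + 4·10 + 12)/6 = 60/6 = 10; σ²_G = ((12−8)/6)² = 0.444
te_H = (11 + 4·14 + 17)/6 = 84/6 = 14; σ²_H = ((17−11)/6)² = 1.000
te_I = (4 + 4·6 + 8)/6 = 36/6 = 6; σ²_I = ((8−4)/6)² = 0.444
te_J = (4 + 4·9 + 14)/6 = 54/6 = 9; σ²_J = ((14−4)/6)² = 2.778

Forward pass:
ES_A = 0; EF_A = 8
ES_B = 0; EF_B = 13
ES_C = 0; EF_C = 12
ES_D = 0; EF_D = 6
ES_E = 0; EF_E = 10
ES_F = 0; EF_F = 14
ES_G = 12; EF_G = 12+10 = 22
ES_H = 22; EF_H = 22+14 = 36
ES_I = max(EF_E=10, EF_F=14) = 14; EF_I = 14+6 = 20
ES_J = max(EF_A=8, EF_B=13, EF_D=6, EF_H=36, EF_I=20) = 36; EF_J = 36+9 = 45
Expected project duration μ = 45 hours. Critical path: C → G → H → J.

Variance along critical path = 13.444 + 0.444 + 1.000 + 2.778 = 17.667; σ = √17.667 = 4.203 hours.
Z = (41 − 45) / 4.203 = -0.952
P(T ≤ 41) = Φ(-0.952) ≈ 0.171

0.171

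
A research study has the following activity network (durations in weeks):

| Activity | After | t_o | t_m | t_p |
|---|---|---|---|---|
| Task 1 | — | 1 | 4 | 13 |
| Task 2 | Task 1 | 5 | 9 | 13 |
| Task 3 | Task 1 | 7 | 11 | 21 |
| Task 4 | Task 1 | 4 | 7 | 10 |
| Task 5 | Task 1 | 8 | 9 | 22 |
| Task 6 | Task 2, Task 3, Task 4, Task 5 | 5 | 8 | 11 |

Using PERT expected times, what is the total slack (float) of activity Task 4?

te_Task 1 = (1 + 4·4 + 13)/6 = 30/6 = 5
te_Task 2 = (5 + 4·9 + 13)/6 = 54/6 = 9
te_Task 3 = (7 + 4·11 + 21)/6 = 72/6 = 12
te_Task 4 = (4 + 4·7 + 10)/6 = 42/6 = 7
te_Task 5 = (8 + 4·9 + 22)/6 = 66/6 = 11
te_Task 6 = (5 + 4·8 + 11)/6 = 48/6 = 8

Forward pass:
ES_Task 1 = 0; EF_Task 1 = 5
ES_Task 2 = 5; EF_Task 2 = 5+9 = 14
ES_Task 3 = 5; EF_Task 3 = 5+12 = 17
ES_Task 4 = 5; EF_Task 4 = 5+7 = 12
ES_Task 5 = 5; EF_Task 5 = 5+11 = 16
ES_Task 6 = max(EF_Task 2=14, EF_Task 3=17, EF_Task 4=12, EF_Task 5=16) = 17; EF_Task 6 = 17+8 = 25
Expected project duration μ = 25 weeks. Critical path: Task 1 → Task 3 → Task 6.

Backward pass:
LF_Task 6 = 25; LS_Task 6 = 25−8 = 17
LF_Task 5 = LS_Task 6 = 17; LS_Task 5 = 17−11 = 6
LF_Task 4 = LS_Task 6 = 17; LS_Task 4 = 17−7 = 10
LF_Task 3 = LS_Task 6 = 17; LS_Task 3 = 17−12 = 5
LF_Task 2 = LS_Task 6 = 17; LS_Task 2 = 17−9 = 8
LF_Task 1 = min(LS_Task 2=8, LS_Task 3=5, LS_Task 4=10, LS_Task 5=6) = 5; LS_Task 1 = 5−5 = 0
Slack_Task 4 = LS_Task 4 − ES_Task 4 = 10 − 5 = 5

5 weeks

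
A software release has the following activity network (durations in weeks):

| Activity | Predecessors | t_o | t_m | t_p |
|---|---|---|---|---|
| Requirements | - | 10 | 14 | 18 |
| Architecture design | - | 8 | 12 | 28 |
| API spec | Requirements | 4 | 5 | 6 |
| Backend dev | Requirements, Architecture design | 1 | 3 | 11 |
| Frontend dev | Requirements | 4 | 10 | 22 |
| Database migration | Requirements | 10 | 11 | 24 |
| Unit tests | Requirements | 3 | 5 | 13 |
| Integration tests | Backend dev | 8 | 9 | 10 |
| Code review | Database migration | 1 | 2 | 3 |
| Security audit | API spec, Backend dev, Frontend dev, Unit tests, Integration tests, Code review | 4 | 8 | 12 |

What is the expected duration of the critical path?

37 weeks

te_Requirements = (10 + 4·14 + 18)/6 = 84/6 = 14
te_Architecture design = (8 + 4·12 + 28)/6 = 84/6 = 14
te_API spec = (4 + 4·5 + 6)/6 = 30/6 = 5
te_Backend dev = (1 + 4·3 + 11)/6 = 24/6 = 4
te_Frontend dev = (4 + 4·10 + 22)/6 = 66/6 = 11
te_Database migration = (10 + 4·11 + 24)/6 = 78/6 = 13
te_Unit tests = (3 + 4·5 + 13)/6 = 36/6 = 6
te_Integration tests = (8 + 4·9 + 10)/6 = 54/6 = 9
te_Code review = (1 + 4·2 + 3)/6 = 12/6 = 2
te_Security audit = (4 + 4·8 + 12)/6 = 48/6 = 8

Forward pass:
ES_Requirements = 0; EF_Requirements = 14
ES_Architecture design = 0; EF_Architecture design = 14
ES_API spec = 14; EF_API spec = 14+5 = 19
ES_Backend dev = max(EF_Requirements=14, EF_Architecture design=14) = 14; EF_Backend dev = 14+4 = 18
ES_Frontend dev = 14; EF_Frontend dev = 14+11 = 25
ES_Database migration = 14; EF_Database migration = 14+13 = 27
ES_Unit tests = 14; EF_Unit tests = 14+6 = 20
ES_Integration tests = 18; EF_Integration tests = 18+9 = 27
ES_Code review = 27; EF_Code review = 27+2 = 29
ES_Security audit = max(EF_API spec=19, EF_Backend dev=18, EF_Frontend dev=25, EF_Unit tests=20, EF_Integration tests=27, EF_Code review=29) = 29; EF_Security audit = 29+8 = 37
Expected project duration μ = 37 weeks. Critical path: Requirements → Database migration → Code review → Security audit.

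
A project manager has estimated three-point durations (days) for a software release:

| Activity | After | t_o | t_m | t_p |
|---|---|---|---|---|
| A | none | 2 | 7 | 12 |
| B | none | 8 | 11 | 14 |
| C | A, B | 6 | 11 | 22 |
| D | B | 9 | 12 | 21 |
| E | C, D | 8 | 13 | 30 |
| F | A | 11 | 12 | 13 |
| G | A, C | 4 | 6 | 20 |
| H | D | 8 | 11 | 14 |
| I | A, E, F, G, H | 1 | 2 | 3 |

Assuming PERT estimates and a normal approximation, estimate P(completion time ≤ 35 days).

0.082

te_A = (2 + 4·7 + 12)/6 = 42/6 = 7; σ²_A = ((12−2)/6)² = 2.778
te_B = (8 + 4·11 + 14)/6 = 66/6 = 11; σ²_B = ((14−8)/6)² = 1.000
te_C = (6 + 4·11 + 22)/6 = 72/6 = 12; σ²_C = ((22−6)/6)² = 7.111
te_D = (9 + 4·12 + 21)/6 = 78/6 = 13; σ²_D = ((21−9)/6)² = 4.000
te_E = (8 + 4·13 + 30)/6 = 90/6 = 15; σ²_E = ((30−8)/6)² = 13.444
te_F = (11 + 4·12 + 13)/6 = 72/6 = 12; σ²_F = ((13−11)/6)² = 0.111
te_G = (4 + 4·6 + 20)/6 = 48/6 = 8; σ²_G = ((20−4)/6)² = 7.111
te_H = (8 + 4·11 + 14)/6 = 66/6 = 11; σ²_H = ((14−8)/6)² = 1.000
te_I = (1 + 4·2 + 3)/6 = 12/6 = 2; σ²_I = ((3−1)/6)² = 0.111

Forward pass:
ES_A = 0; EF_A = 7
ES_B = 0; EF_B = 11
ES_C = max(EF_A=7, EF_B=11) = 11; EF_C = 11+12 = 23
ES_D = 11; EF_D = 11+13 = 24
ES_E = max(EF_C=23, EF_D=24) = 24; EF_E = 24+15 = 39
ES_F = 7; EF_F = 7+12 = 19
ES_G = max(EF_A=7, EF_C=23) = 23; EF_G = 23+8 = 31
ES_H = 24; EF_H = 24+11 = 35
ES_I = max(EF_A=7, EF_E=39, EF_F=19, EF_G=31, EF_H=35) = 39; EF_I = 39+2 = 41
Expected project duration μ = 41 days. Critical path: B → D → E → I.

Variance along critical path = 1.000 + 4.000 + 13.444 + 0.111 = 18.556; σ = √18.556 = 4.308 days.
Z = (35 − 41) / 4.308 = -1.393
P(T ≤ 35) = Φ(-1.393) ≈ 0.082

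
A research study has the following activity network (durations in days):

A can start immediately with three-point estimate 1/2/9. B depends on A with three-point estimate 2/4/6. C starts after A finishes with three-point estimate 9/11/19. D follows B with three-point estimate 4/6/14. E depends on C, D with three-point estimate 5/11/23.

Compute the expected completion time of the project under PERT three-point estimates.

te_A = (1 + 4·2 + 9)/6 = 18/6 = 3
te_B = (2 + 4·4 + 6)/6 = 24/6 = 4
te_C = (9 + 4·11 + 19)/6 = 72/6 = 12
te_D = (4 + 4·6 + 14)/6 = 42/6 = 7
te_E = (5 + 4·11 + 23)/6 = 72/6 = 12

Forward pass:
ES_A = 0; EF_A = 3
ES_B = 3; EF_B = 3+4 = 7
ES_C = 3; EF_C = 3+12 = 15
ES_D = 7; EF_D = 7+7 = 14
ES_E = max(EF_C=15, EF_D=14) = 15; EF_E = 15+12 = 27
Expected project duration μ = 27 days. Critical path: A → C → E.

27 days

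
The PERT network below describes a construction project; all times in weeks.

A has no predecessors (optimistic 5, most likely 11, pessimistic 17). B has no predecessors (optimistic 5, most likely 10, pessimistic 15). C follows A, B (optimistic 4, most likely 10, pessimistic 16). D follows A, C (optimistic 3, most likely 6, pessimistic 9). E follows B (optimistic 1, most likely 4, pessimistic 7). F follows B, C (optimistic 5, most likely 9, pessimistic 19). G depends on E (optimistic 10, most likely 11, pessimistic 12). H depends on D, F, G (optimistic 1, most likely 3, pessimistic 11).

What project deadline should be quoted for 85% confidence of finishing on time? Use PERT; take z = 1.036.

39.2 weeks

te_A = (5 + 4·11 + 17)/6 = 66/6 = 11; σ²_A = ((17−5)/6)² = 4.000
te_B = (5 + 4·10 + 15)/6 = 60/6 = 10; σ²_B = ((15−5)/6)² = 2.778
te_C = (4 + 4·10 + 16)/6 = 60/6 = 10; σ²_C = ((16−4)/6)² = 4.000
te_D = (3 + 4·6 + 9)/6 = 36/6 = 6; σ²_D = ((9−3)/6)² = 1.000
te_E = (1 + 4·4 + 7)/6 = 24/6 = 4; σ²_E = ((7−1)/6)² = 1.000
te_F = (5 + 4·9 + 19)/6 = 60/6 = 10; σ²_F = ((19−5)/6)² = 5.444
te_G = (10 + 4·11 + 12)/6 = 66/6 = 11; σ²_G = ((12−10)/6)² = 0.111
te_H = (1 + 4·3 + 11)/6 = 24/6 = 4; σ²_H = ((11−1)/6)² = 2.778

Forward pass:
ES_A = 0; EF_A = 11
ES_B = 0; EF_B = 10
ES_C = max(EF_A=11, EF_B=10) = 11; EF_C = 11+10 = 21
ES_D = max(EF_A=11, EF_C=21) = 21; EF_D = 21+6 = 27
ES_E = 10; EF_E = 10+4 = 14
ES_F = max(EF_B=10, EF_C=21) = 21; EF_F = 21+10 = 31
ES_G = 14; EF_G = 14+11 = 25
ES_H = max(EF_D=27, EF_F=31, EF_G=25) = 31; EF_H = 31+4 = 35
Expected project duration μ = 35 weeks. Critical path: A → C → F → H.

Variance along critical path = 4.000 + 4.000 + 5.444 + 2.778 = 16.222; σ = 4.028 weeks.
D = μ + z·σ = 35 + 1.036·4.028 = 39.2 weeks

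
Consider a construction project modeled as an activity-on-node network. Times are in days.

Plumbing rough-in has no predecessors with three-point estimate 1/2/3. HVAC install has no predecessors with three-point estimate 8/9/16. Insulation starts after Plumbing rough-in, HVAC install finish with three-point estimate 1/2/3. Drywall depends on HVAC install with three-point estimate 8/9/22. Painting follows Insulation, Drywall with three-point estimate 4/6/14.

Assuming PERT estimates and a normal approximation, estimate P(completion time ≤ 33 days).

te_Plumbing rough-in = (1 + 4·2 + 3)/6 = 12/6 = 2; σ²_Plumbing rough-in = ((3−1)/6)² = 0.111
te_HVAC install = (8 + 4·9 + 16)/6 = 60/6 = 10; σ²_HVAC install = ((16−8)/6)² = 1.778
te_Insulation = (1 + 4·2 + 3)/6 = 12/6 = 2; σ²_Insulation = ((3−1)/6)² = 0.111
te_Drywall = (8 + 4·9 + 22)/6 = 66/6 = 11; σ²_Drywall = ((22−8)/6)² = 5.444
te_Painting = (4 + 4·6 + 14)/6 = 42/6 = 7; σ²_Painting = ((14−4)/6)² = 2.778

Forward pass:
ES_Plumbing rough-in = 0; EF_Plumbing rough-in = 2
ES_HVAC install = 0; EF_HVAC install = 10
ES_Insulation = max(EF_Plumbing rough-in=2, EF_HVAC install=10) = 10; EF_Insulation = 10+2 = 12
ES_Drywall = 10; EF_Drywall = 10+11 = 21
ES_Painting = max(EF_Insulation=12, EF_Drywall=21) = 21; EF_Painting = 21+7 = 28
Expected project duration μ = 28 days. Critical path: HVAC install → Drywall → Painting.

Variance along critical path = 1.778 + 5.444 + 2.778 = 10.000; σ = √10.000 = 3.162 days.
Z = (33 − 28) / 3.162 = 1.581
P(T ≤ 33) = Φ(1.581) ≈ 0.943

0.943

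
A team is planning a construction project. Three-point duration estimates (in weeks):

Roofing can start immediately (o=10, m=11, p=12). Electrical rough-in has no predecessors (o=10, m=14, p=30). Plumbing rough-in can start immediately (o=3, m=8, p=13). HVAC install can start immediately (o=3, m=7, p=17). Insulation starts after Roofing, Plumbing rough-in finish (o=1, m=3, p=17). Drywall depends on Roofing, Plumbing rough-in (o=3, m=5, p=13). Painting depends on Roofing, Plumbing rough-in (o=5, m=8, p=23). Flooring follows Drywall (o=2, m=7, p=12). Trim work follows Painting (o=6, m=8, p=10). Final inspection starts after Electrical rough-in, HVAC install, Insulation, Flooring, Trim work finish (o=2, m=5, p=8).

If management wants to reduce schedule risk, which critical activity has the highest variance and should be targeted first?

te_Roofing = (10 + 4·11 + 12)/6 = 66/6 = 11; σ²_Roofing = ((12−10)/6)² = 0.111
te_Electrical rough-in = (10 + 4·14 + 30)/6 = 96/6 = 16; σ²_Electrical rough-in = ((30−10)/6)² = 11.111
te_Plumbing rough-in = (3 + 4·8 + 13)/6 = 48/6 = 8; σ²_Plumbing rough-in = ((13−3)/6)² = 2.778
te_HVAC install = (3 + 4·7 + 17)/6 = 48/6 = 8; σ²_HVAC install = ((17−3)/6)² = 5.444
te_Insulation = (1 + 4·3 + 17)/6 = 30/6 = 5; σ²_Insulation = ((17−1)/6)² = 7.111
te_Drywall = (3 + 4·5 + 13)/6 = 36/6 = 6; σ²_Drywall = ((13−3)/6)² = 2.778
te_Painting = (5 + 4·8 + 23)/6 = 60/6 = 10; σ²_Painting = ((23−5)/6)² = 9.000
te_Flooring = (2 + 4·7 + 12)/6 = 42/6 = 7; σ²_Flooring = ((12−2)/6)² = 2.778
te_Trim work = (6 + 4·8 + 10)/6 = 48/6 = 8; σ²_Trim work = ((10−6)/6)² = 0.444
te_Final inspection = (2 + 4·5 + 8)/6 = 30/6 = 5; σ²_Final inspection = ((8−2)/6)² = 1.000

Forward pass:
ES_Roofing = 0; EF_Roofing = 11
ES_Electrical rough-in = 0; EF_Electrical rough-in = 16
ES_Plumbing rough-in = 0; EF_Plumbing rough-in = 8
ES_HVAC install = 0; EF_HVAC install = 8
ES_Insulation = max(EF_Roofing=11, EF_Plumbing rough-in=8) = 11; EF_Insulation = 11+5 = 16
ES_Drywall = max(EF_Roofing=11, EF_Plumbing rough-in=8) = 11; EF_Drywall = 11+6 = 17
ES_Painting = max(EF_Roofing=11, EF_Plumbing rough-in=8) = 11; EF_Painting = 11+10 = 21
ES_Flooring = 17; EF_Flooring = 17+7 = 24
ES_Trim work = 21; EF_Trim work = 21+8 = 29
ES_Final inspection = max(EF_Electrical rough-in=16, EF_HVAC install=8, EF_Insulation=16, EF_Flooring=24, EF_Trim work=29) = 29; EF_Final inspection = 29+5 = 34
Expected project duration μ = 34 weeks. Critical path: Roofing → Painting → Trim work → Final inspection.

Variances on critical path: σ²_Roofing=0.111, σ²_Painting=9.000, σ²_Trim work=0.444, σ²_Final inspection=1.000.
Largest is σ²_Painting = 9.000.

Painting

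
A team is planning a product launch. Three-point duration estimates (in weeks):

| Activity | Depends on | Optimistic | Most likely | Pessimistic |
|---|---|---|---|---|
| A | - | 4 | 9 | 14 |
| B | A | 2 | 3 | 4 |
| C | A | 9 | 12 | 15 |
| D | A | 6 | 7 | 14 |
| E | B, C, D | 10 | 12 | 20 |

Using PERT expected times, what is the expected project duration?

34 weeks

te_A = (4 + 4·9 + 14)/6 = 54/6 = 9
te_B = (2 + 4·3 + 4)/6 = 18/6 = 3
te_C = (9 + 4·12 + 15)/6 = 72/6 = 12
te_D = (6 + 4·7 + 14)/6 = 48/6 = 8
te_E = (10 + 4·12 + 20)/6 = 78/6 = 13

Forward pass:
ES_A = 0; EF_A = 9
ES_B = 9; EF_B = 9+3 = 12
ES_C = 9; EF_C = 9+12 = 21
ES_D = 9; EF_D = 9+8 = 17
ES_E = max(EF_B=12, EF_C=21, EF_D=17) = 21; EF_E = 21+13 = 34
Expected project duration μ = 34 weeks. Critical path: A → C → E.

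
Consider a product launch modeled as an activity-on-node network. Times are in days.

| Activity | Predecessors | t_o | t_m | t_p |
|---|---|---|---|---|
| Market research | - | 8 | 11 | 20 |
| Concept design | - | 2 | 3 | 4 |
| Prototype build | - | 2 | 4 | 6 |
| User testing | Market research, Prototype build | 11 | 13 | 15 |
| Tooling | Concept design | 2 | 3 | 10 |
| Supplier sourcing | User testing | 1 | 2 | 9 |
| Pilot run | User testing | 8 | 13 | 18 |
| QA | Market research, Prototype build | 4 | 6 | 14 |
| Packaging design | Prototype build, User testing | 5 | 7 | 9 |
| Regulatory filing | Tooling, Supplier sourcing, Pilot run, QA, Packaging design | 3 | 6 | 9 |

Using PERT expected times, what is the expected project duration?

te_Market research = (8 + 4·11 + 20)/6 = 72/6 = 12
te_Concept design = (2 + 4·3 + 4)/6 = 18/6 = 3
te_Prototype build = (2 + 4·4 + 6)/6 = 24/6 = 4
te_User testing = (11 + 4·13 + 15)/6 = 78/6 = 13
te_Tooling = (2 + 4·3 + 10)/6 = 24/6 = 4
te_Supplier sourcing = (1 + 4·2 + 9)/6 = 18/6 = 3
te_Pilot run = (8 + 4·13 + 18)/6 = 78/6 = 13
te_QA = (4 + 4·6 + 14)/6 = 42/6 = 7
te_Packaging design = (5 + 4·7 + 9)/6 = 42/6 = 7
te_Regulatory filing = (3 + 4·6 + 9)/6 = 36/6 = 6

Forward pass:
ES_Market research = 0; EF_Market research = 12
ES_Concept design = 0; EF_Concept design = 3
ES_Prototype build = 0; EF_Prototype build = 4
ES_User testing = max(EF_Market research=12, EF_Prototype build=4) = 12; EF_User testing = 12+13 = 25
ES_Tooling = 3; EF_Tooling = 3+4 = 7
ES_Supplier sourcing = 25; EF_Supplier sourcing = 25+3 = 28
ES_Pilot run = 25; EF_Pilot run = 25+13 = 38
ES_QA = max(EF_Market research=12, EF_Prototype build=4) = 12; EF_QA = 12+7 = 19
ES_Packaging design = max(EF_Prototype build=4, EF_User testing=25) = 25; EF_Packaging design = 25+7 = 32
ES_Regulatory filing = max(EF_Tooling=7, EF_Supplier sourcing=28, EF_Pilot run=38, EF_QA=19, EF_Packaging design=32) = 38; EF_Regulatory filing = 38+6 = 44
Expected project duration μ = 44 days. Critical path: Market research → User testing → Pilot run → Regulatory filing.

44 days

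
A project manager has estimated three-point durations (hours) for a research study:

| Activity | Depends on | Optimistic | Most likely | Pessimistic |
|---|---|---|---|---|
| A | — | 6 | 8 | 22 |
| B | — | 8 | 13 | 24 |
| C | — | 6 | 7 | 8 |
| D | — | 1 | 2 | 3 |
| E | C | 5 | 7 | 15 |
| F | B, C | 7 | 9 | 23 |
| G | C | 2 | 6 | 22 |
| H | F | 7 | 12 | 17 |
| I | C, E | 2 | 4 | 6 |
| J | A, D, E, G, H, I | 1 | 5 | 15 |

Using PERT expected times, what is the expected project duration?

te_A = (6 + 4·8 + 22)/6 = 60/6 = 10
te_B = (8 + 4·13 + 24)/6 = 84/6 = 14
te_C = (6 + 4·7 + 8)/6 = 42/6 = 7
te_D = (1 + 4·2 + 3)/6 = 12/6 = 2
te_E = (5 + 4·7 + 15)/6 = 48/6 = 8
te_F = (7 + 4·9 + 23)/6 = 66/6 = 11
te_G = (2 + 4·6 + 22)/6 = 48/6 = 8
te_H = (7 + 4·12 + 17)/6 = 72/6 = 12
te_I = (2 + 4·4 + 6)/6 = 24/6 = 4
te_J = (1 + 4·5 + 15)/6 = 36/6 = 6

Forward pass:
ES_A = 0; EF_A = 10
ES_B = 0; EF_B = 14
ES_C = 0; EF_C = 7
ES_D = 0; EF_D = 2
ES_E = 7; EF_E = 7+8 = 15
ES_F = max(EF_B=14, EF_C=7) = 14; EF_F = 14+11 = 25
ES_G = 7; EF_G = 7+8 = 15
ES_H = 25; EF_H = 25+12 = 37
ES_I = max(EF_C=7, EF_E=15) = 15; EF_I = 15+4 = 19
ES_J = max(EF_A=10, EF_D=2, EF_E=15, EF_G=15, EF_H=37, EF_I=19) = 37; EF_J = 37+6 = 43
Expected project duration μ = 43 hours. Critical path: B → F → H → J.

43 hours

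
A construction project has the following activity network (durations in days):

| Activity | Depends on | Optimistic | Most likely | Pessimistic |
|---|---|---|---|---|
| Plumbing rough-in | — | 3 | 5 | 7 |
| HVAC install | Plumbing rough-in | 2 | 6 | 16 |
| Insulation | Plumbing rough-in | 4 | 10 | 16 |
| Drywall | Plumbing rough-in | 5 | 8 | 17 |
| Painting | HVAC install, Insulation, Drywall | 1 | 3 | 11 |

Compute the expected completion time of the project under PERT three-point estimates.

te_Plumbing rough-in = (3 + 4·5 + 7)/6 = 30/6 = 5
te_HVAC install = (2 + 4·6 + 16)/6 = 42/6 = 7
te_Insulation = (4 + 4·10 + 16)/6 = 60/6 = 10
te_Drywall = (5 + 4·8 + 17)/6 = 54/6 = 9
te_Painting = (1 + 4·3 + 11)/6 = 24/6 = 4

Forward pass:
ES_Plumbing rough-in = 0; EF_Plumbing rough-in = 5
ES_HVAC install = 5; EF_HVAC install = 5+7 = 12
ES_Insulation = 5; EF_Insulation = 5+10 = 15
ES_Drywall = 5; EF_Drywall = 5+9 = 14
ES_Painting = max(EF_HVAC install=12, EF_Insulation=15, EF_Drywall=14) = 15; EF_Painting = 15+4 = 19
Expected project duration μ = 19 days. Critical path: Plumbing rough-in → Insulation → Painting.

19 days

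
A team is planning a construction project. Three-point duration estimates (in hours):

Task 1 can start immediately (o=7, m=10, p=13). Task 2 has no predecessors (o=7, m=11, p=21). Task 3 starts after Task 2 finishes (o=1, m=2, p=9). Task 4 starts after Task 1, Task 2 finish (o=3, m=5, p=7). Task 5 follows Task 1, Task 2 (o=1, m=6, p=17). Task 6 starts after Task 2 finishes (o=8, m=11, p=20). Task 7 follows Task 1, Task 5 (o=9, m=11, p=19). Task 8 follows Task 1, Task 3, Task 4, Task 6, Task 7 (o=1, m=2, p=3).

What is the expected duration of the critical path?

33 hours

te_Task 1 = (7 + 4·10 + 13)/6 = 60/6 = 10
te_Task 2 = (7 + 4·11 + 21)/6 = 72/6 = 12
te_Task 3 = (1 + 4·2 + 9)/6 = 18/6 = 3
te_Task 4 = (3 + 4·5 + 7)/6 = 30/6 = 5
te_Task 5 = (1 + 4·6 + 17)/6 = 42/6 = 7
te_Task 6 = (8 + 4·11 + 20)/6 = 72/6 = 12
te_Task 7 = (9 + 4·11 + 19)/6 = 72/6 = 12
te_Task 8 = (1 + 4·2 + 3)/6 = 12/6 = 2

Forward pass:
ES_Task 1 = 0; EF_Task 1 = 10
ES_Task 2 = 0; EF_Task 2 = 12
ES_Task 3 = 12; EF_Task 3 = 12+3 = 15
ES_Task 4 = max(EF_Task 1=10, EF_Task 2=12) = 12; EF_Task 4 = 12+5 = 17
ES_Task 5 = max(EF_Task 1=10, EF_Task 2=12) = 12; EF_Task 5 = 12+7 = 19
ES_Task 6 = 12; EF_Task 6 = 12+12 = 24
ES_Task 7 = max(EF_Task 1=10, EF_Task 5=19) = 19; EF_Task 7 = 19+12 = 31
ES_Task 8 = max(EF_Task 1=10, EF_Task 3=15, EF_Task 4=17, EF_Task 6=24, EF_Task 7=31) = 31; EF_Task 8 = 31+2 = 33
Expected project duration μ = 33 hours. Critical path: Task 2 → Task 5 → Task 7 → Task 8.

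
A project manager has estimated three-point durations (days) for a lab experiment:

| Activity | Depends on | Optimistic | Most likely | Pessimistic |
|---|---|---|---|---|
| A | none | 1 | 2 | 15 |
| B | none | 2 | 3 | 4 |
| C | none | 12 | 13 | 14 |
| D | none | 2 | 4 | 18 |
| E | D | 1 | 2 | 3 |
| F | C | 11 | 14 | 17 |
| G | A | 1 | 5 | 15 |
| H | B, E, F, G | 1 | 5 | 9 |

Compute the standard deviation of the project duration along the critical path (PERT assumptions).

1.70 days

te_A = (1 + 4·2 + 15)/6 = 24/6 = 4; σ²_A = ((15−1)/6)² = 5.444
te_B = (2 + 4·3 + 4)/6 = 18/6 = 3; σ²_B = ((4−2)/6)² = 0.111
te_C = (12 + 4·13 + 14)/6 = 78/6 = 13; σ²_C = ((14−12)/6)² = 0.111
te_D = (2 + 4·4 + 18)/6 = 36/6 = 6; σ²_D = ((18−2)/6)² = 7.111
te_E = (1 + 4·2 + 3)/6 = 12/6 = 2; σ²_E = ((3−1)/6)² = 0.111
te_F = (11 + 4·14 + 17)/6 = 84/6 = 14; σ²_F = ((17−11)/6)² = 1.000
te_G = (1 + 4·5 + 15)/6 = 36/6 = 6; σ²_G = ((15−1)/6)² = 5.444
te_H = (1 + 4·5 + 9)/6 = 30/6 = 5; σ²_H = ((9−1)/6)² = 1.778

Forward pass:
ES_A = 0; EF_A = 4
ES_B = 0; EF_B = 3
ES_C = 0; EF_C = 13
ES_D = 0; EF_D = 6
ES_E = 6; EF_E = 6+2 = 8
ES_F = 13; EF_F = 13+14 = 27
ES_G = 4; EF_G = 4+6 = 10
ES_H = max(EF_B=3, EF_E=8, EF_F=27, EF_G=10) = 27; EF_H = 27+5 = 32
Expected project duration μ = 32 days. Critical path: C → F → H.

Variance along critical path = 0.111 + 1.000 + 1.778 = 2.889
σ = √2.889 = 1.700 days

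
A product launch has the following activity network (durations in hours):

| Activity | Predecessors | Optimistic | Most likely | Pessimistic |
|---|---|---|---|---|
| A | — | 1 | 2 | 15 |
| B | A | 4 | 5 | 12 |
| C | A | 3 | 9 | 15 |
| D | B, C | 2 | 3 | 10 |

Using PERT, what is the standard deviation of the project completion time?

3.35 hours

te_A = (1 + 4·2 + 15)/6 = 24/6 = 4; σ²_A = ((15−1)/6)² = 5.444
te_B = (4 + 4·5 + 12)/6 = 36/6 = 6; σ²_B = ((12−4)/6)² = 1.778
te_C = (3 + 4·9 + 15)/6 = 54/6 = 9; σ²_C = ((15−3)/6)² = 4.000
te_D = (2 + 4·3 + 10)/6 = 24/6 = 4; σ²_D = ((10−2)/6)² = 1.778

Forward pass:
ES_A = 0; EF_A = 4
ES_B = 4; EF_B = 4+6 = 10
ES_C = 4; EF_C = 4+9 = 13
ES_D = max(EF_B=10, EF_C=13) = 13; EF_D = 13+4 = 17
Expected project duration μ = 17 hours. Critical path: A → C → D.

Variance along critical path = 5.444 + 4.000 + 1.778 = 11.222
σ = √11.222 = 3.350 hours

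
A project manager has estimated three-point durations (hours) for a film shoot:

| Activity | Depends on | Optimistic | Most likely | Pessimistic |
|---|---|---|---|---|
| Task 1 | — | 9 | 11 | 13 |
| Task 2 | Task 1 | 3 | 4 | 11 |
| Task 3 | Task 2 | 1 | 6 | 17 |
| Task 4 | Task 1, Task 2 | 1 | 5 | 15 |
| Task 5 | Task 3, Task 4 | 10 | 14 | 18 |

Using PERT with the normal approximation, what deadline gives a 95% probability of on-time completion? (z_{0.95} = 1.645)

te_Task 1 = (9 + 4·11 + 13)/6 = 66/6 = 11; σ²_Task 1 = ((13−9)/6)² = 0.444
te_Task 2 = (3 + 4·4 + 11)/6 = 30/6 = 5; σ²_Task 2 = ((11−3)/6)² = 1.778
te_Task 3 = (1 + 4·6 + 17)/6 = 42/6 = 7; σ²_Task 3 = ((17−1)/6)² = 7.111
te_Task 4 = (1 + 4·5 + 15)/6 = 36/6 = 6; σ²_Task 4 = ((15−1)/6)² = 5.444
te_Task 5 = (10 + 4·14 + 18)/6 = 84/6 = 14; σ²_Task 5 = ((18−10)/6)² = 1.778

Forward pass:
ES_Task 1 = 0; EF_Task 1 = 11
ES_Task 2 = 11; EF_Task 2 = 11+5 = 16
ES_Task 3 = 16; EF_Task 3 = 16+7 = 23
ES_Task 4 = max(EF_Task 1=11, EF_Task 2=16) = 16; EF_Task 4 = 16+6 = 22
ES_Task 5 = max(EF_Task 3=23, EF_Task 4=22) = 23; EF_Task 5 = 23+14 = 37
Expected project duration μ = 37 hours. Critical path: Task 1 → Task 2 → Task 3 → Task 5.

Variance along critical path = 0.444 + 1.778 + 7.111 + 1.778 = 11.111; σ = 3.333 hours.
D = μ + z·σ = 37 + 1.645·3.333 = 42.5 hours

42.5 hours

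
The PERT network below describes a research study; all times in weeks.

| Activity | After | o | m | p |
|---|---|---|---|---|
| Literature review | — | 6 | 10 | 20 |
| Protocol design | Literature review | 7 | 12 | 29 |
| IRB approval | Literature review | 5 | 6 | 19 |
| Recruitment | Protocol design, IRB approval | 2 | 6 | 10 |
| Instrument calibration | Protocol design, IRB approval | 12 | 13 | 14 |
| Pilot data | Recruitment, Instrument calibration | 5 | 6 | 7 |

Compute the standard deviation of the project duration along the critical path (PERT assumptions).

4.37 weeks

te_Literature review = (6 + 4·10 + 20)/6 = 66/6 = 11; σ²_Literature review = ((20−6)/6)² = 5.444
te_Protocol design = (7 + 4·12 + 29)/6 = 84/6 = 14; σ²_Protocol design = ((29−7)/6)² = 13.444
te_IRB approval = (5 + 4·6 + 19)/6 = 48/6 = 8; σ²_IRB approval = ((19−5)/6)² = 5.444
te_Recruitment = (2 + 4·6 + 10)/6 = 36/6 = 6; σ²_Recruitment = ((10−2)/6)² = 1.778
te_Instrument calibration = (12 + 4·13 + 14)/6 = 78/6 = 13; σ²_Instrument calibration = ((14−12)/6)² = 0.111
te_Pilot data = (5 + 4·6 + 7)/6 = 36/6 = 6; σ²_Pilot data = ((7−5)/6)² = 0.111

Forward pass:
ES_Literature review = 0; EF_Literature review = 11
ES_Protocol design = 11; EF_Protocol design = 11+14 = 25
ES_IRB approval = 11; EF_IRB approval = 11+8 = 19
ES_Recruitment = max(EF_Protocol design=25, EF_IRB approval=19) = 25; EF_Recruitment = 25+6 = 31
ES_Instrument calibration = max(EF_Protocol design=25, EF_IRB approval=19) = 25; EF_Instrument calibration = 25+13 = 38
ES_Pilot data = max(EF_Recruitment=31, EF_Instrument calibration=38) = 38; EF_Pilot data = 38+6 = 44
Expected project duration μ = 44 weeks. Critical path: Literature review → Protocol design → Instrument calibration → Pilot data.

Variance along critical path = 5.444 + 13.444 + 0.111 + 0.111 = 19.111
σ = √19.111 = 4.372 weeks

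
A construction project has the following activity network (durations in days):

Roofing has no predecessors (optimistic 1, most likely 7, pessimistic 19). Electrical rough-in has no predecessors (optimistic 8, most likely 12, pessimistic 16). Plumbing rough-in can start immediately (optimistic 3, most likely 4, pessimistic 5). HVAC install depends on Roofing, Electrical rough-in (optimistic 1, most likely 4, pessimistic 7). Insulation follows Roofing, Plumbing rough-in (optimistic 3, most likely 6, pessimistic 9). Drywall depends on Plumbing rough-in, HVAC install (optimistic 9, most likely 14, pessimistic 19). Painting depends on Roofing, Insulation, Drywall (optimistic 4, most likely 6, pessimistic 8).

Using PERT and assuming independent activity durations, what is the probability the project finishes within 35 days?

0.342

te_Roofing = (1 + 4·7 + 19)/6 = 48/6 = 8; σ²_Roofing = ((19−1)/6)² = 9.000
te_Electrical rough-in = (8 + 4·12 + 16)/6 = 72/6 = 12; σ²_Electrical rough-in = ((16−8)/6)² = 1.778
te_Plumbing rough-in = (3 + 4·4 + 5)/6 = 24/6 = 4; σ²_Plumbing rough-in = ((5−3)/6)² = 0.111
te_HVAC install = (1 + 4·4 + 7)/6 = 24/6 = 4; σ²_HVAC install = ((7−1)/6)² = 1.000
te_Insulation = (3 + 4·6 + 9)/6 = 36/6 = 6; σ²_Insulation = ((9−3)/6)² = 1.000
te_Drywall = (9 + 4·14 + 19)/6 = 84/6 = 14; σ²_Drywall = ((19−9)/6)² = 2.778
te_Painting = (4 + 4·6 + 8)/6 = 36/6 = 6; σ²_Painting = ((8−4)/6)² = 0.444

Forward pass:
ES_Roofing = 0; EF_Roofing = 8
ES_Electrical rough-in = 0; EF_Electrical rough-in = 12
ES_Plumbing rough-in = 0; EF_Plumbing rough-in = 4
ES_HVAC install = max(EF_Roofing=8, EF_Electrical rough-in=12) = 12; EF_HVAC install = 12+4 = 16
ES_Insulation = max(EF_Roofing=8, EF_Plumbing rough-in=4) = 8; EF_Insulation = 8+6 = 14
ES_Drywall = max(EF_Plumbing rough-in=4, EF_HVAC install=16) = 16; EF_Drywall = 16+14 = 30
ES_Painting = max(EF_Roofing=8, EF_Insulation=14, EF_Drywall=30) = 30; EF_Painting = 30+6 = 36
Expected project duration μ = 36 days. Critical path: Electrical rough-in → HVAC install → Drywall → Painting.

Variance along critical path = 1.778 + 1.000 + 2.778 + 0.444 = 6.000; σ = √6.000 = 2.449 days.
Z = (35 − 36) / 2.449 = -0.408
P(T ≤ 35) = Φ(-0.408) ≈ 0.342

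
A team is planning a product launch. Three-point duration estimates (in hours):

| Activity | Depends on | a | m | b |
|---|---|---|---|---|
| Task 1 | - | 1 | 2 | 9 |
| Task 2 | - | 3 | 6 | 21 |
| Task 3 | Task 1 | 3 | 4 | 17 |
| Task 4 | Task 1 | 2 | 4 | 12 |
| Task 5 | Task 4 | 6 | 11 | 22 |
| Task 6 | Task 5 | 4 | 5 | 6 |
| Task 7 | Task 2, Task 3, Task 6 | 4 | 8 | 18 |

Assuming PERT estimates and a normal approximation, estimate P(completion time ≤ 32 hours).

0.315

te_Task 1 = (1 + 4·2 + 9)/6 = 18/6 = 3; σ²_Task 1 = ((9−1)/6)² = 1.778
te_Task 2 = (3 + 4·6 + 21)/6 = 48/6 = 8; σ²_Task 2 = ((21−3)/6)² = 9.000
te_Task 3 = (3 + 4·4 + 17)/6 = 36/6 = 6; σ²_Task 3 = ((17−3)/6)² = 5.444
te_Task 4 = (2 + 4·4 + 12)/6 = 30/6 = 5; σ²_Task 4 = ((12−2)/6)² = 2.778
te_Task 5 = (6 + 4·11 + 22)/6 = 72/6 = 12; σ²_Task 5 = ((22−6)/6)² = 7.111
te_Task 6 = (4 + 4·5 + 6)/6 = 30/6 = 5; σ²_Task 6 = ((6−4)/6)² = 0.111
te_Task 7 = (4 + 4·8 + 18)/6 = 54/6 = 9; σ²_Task 7 = ((18−4)/6)² = 5.444

Forward pass:
ES_Task 1 = 0; EF_Task 1 = 3
ES_Task 2 = 0; EF_Task 2 = 8
ES_Task 3 = 3; EF_Task 3 = 3+6 = 9
ES_Task 4 = 3; EF_Task 4 = 3+5 = 8
ES_Task 5 = 8; EF_Task 5 = 8+12 = 20
ES_Task 6 = 20; EF_Task 6 = 20+5 = 25
ES_Task 7 = max(EF_Task 2=8, EF_Task 3=9, EF_Task 6=25) = 25; EF_Task 7 = 25+9 = 34
Expected project duration μ = 34 hours. Critical path: Task 1 → Task 4 → Task 5 → Task 6 → Task 7.

Variance along critical path = 1.778 + 2.778 + 7.111 + 0.111 + 5.444 = 17.222; σ = √17.222 = 4.150 hours.
Z = (32 − 34) / 4.150 = -0.482
P(T ≤ 32) = Φ(-0.482) ≈ 0.315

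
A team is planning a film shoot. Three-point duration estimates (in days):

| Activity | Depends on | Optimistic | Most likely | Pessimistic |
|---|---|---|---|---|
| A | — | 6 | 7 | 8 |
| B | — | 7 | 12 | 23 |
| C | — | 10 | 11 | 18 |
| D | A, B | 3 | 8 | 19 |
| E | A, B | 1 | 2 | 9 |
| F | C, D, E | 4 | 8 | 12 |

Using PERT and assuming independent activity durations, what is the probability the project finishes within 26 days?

0.159

te_A = (6 + 4·7 + 8)/6 = 42/6 = 7; σ²_A = ((8−6)/6)² = 0.111
te_B = (7 + 4·12 + 23)/6 = 78/6 = 13; σ²_B = ((23−7)/6)² = 7.111
te_C = (10 + 4·11 + 18)/6 = 72/6 = 12; σ²_C = ((18−10)/6)² = 1.778
te_D = (3 + 4·8 + 19)/6 = 54/6 = 9; σ²_D = ((19−3)/6)² = 7.111
te_E = (1 + 4·2 + 9)/6 = 18/6 = 3; σ²_E = ((9−1)/6)² = 1.778
te_F = (4 + 4·8 + 12)/6 = 48/6 = 8; σ²_F = ((12−4)/6)² = 1.778

Forward pass:
ES_A = 0; EF_A = 7
ES_B = 0; EF_B = 13
ES_C = 0; EF_C = 12
ES_D = max(EF_A=7, EF_B=13) = 13; EF_D = 13+9 = 22
ES_E = max(EF_A=7, EF_B=13) = 13; EF_E = 13+3 = 16
ES_F = max(EF_C=12, EF_D=22, EF_E=16) = 22; EF_F = 22+8 = 30
Expected project duration μ = 30 days. Critical path: B → D → F.

Variance along critical path = 7.111 + 7.111 + 1.778 = 16.000; σ = √16.000 = 4.000 days.
Z = (26 − 30) / 4.000 = -1.000
P(T ≤ 26) = Φ(-1.000) ≈ 0.159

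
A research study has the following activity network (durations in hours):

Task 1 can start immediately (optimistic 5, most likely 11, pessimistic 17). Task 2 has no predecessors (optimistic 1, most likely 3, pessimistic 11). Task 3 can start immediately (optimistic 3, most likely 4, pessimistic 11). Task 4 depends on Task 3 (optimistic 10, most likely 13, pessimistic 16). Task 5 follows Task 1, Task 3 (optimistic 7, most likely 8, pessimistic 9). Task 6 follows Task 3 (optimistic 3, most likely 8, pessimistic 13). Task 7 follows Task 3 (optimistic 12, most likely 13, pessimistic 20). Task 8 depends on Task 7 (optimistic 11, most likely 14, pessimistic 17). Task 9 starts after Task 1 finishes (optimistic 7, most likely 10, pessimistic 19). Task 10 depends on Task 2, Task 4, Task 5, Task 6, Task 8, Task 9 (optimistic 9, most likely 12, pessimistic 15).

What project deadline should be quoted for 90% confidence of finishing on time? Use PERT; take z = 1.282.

48.0 hours

te_Task 1 = (5 + 4·11 + 17)/6 = 66/6 = 11; σ²_Task 1 = ((17−5)/6)² = 4.000
te_Task 2 = (1 + 4·3 + 11)/6 = 24/6 = 4; σ²_Task 2 = ((11−1)/6)² = 2.778
te_Task 3 = (3 + 4·4 + 11)/6 = 30/6 = 5; σ²_Task 3 = ((11−3)/6)² = 1.778
te_Task 4 = (10 + 4·13 + 16)/6 = 78/6 = 13; σ²_Task 4 = ((16−10)/6)² = 1.000
te_Task 5 = (7 + 4·8 + 9)/6 = 48/6 = 8; σ²_Task 5 = ((9−7)/6)² = 0.111
te_Task 6 = (3 + 4·8 + 13)/6 = 48/6 = 8; σ²_Task 6 = ((13−3)/6)² = 2.778
te_Task 7 = (12 + 4·13 + 20)/6 = 84/6 = 14; σ²_Task 7 = ((20−12)/6)² = 1.778
te_Task 8 = (11 + 4·14 + 17)/6 = 84/6 = 14; σ²_Task 8 = ((17−11)/6)² = 1.000
te_Task 9 = (7 + 4·10 + 19)/6 = 66/6 = 11; σ²_Task 9 = ((19−7)/6)² = 4.000
te_Task 10 = (9 + 4·12 + 15)/6 = 72/6 = 12; σ²_Task 10 = ((15−9)/6)² = 1.000

Forward pass:
ES_Task 1 = 0; EF_Task 1 = 11
ES_Task 2 = 0; EF_Task 2 = 4
ES_Task 3 = 0; EF_Task 3 = 5
ES_Task 4 = 5; EF_Task 4 = 5+13 = 18
ES_Task 5 = max(EF_Task 1=11, EF_Task 3=5) = 11; EF_Task 5 = 11+8 = 19
ES_Task 6 = 5; EF_Task 6 = 5+8 = 13
ES_Task 7 = 5; EF_Task 7 = 5+14 = 19
ES_Task 8 = 19; EF_Task 8 = 19+14 = 33
ES_Task 9 = 11; EF_Task 9 = 11+11 = 22
ES_Task 10 = max(EF_Task 2=4, EF_Task 4=18, EF_Task 5=19, EF_Task 6=13, EF_Task 8=33, EF_Task 9=22) = 33; EF_Task 10 = 33+12 = 45
Expected project duration μ = 45 hours. Critical path: Task 3 → Task 7 → Task 8 → Task 10.

Variance along critical path = 1.778 + 1.778 + 1.000 + 1.000 = 5.556; σ = 2.357 hours.
D = μ + z·σ = 45 + 1.282·2.357 = 48.0 hours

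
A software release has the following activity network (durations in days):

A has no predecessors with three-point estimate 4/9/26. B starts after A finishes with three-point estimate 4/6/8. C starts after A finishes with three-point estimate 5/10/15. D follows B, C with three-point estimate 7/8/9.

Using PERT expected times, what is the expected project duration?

te_A = (4 + 4·9 + 26)/6 = 66/6 = 11
te_B = (4 + 4·6 + 8)/6 = 36/6 = 6
te_C = (5 + 4·10 + 15)/6 = 60/6 = 10
te_D = (7 + 4·8 + 9)/6 = 48/6 = 8

Forward pass:
ES_A = 0; EF_A = 11
ES_B = 11; EF_B = 11+6 = 17
ES_C = 11; EF_C = 11+10 = 21
ES_D = max(EF_B=17, EF_C=21) = 21; EF_D = 21+8 = 29
Expected project duration μ = 29 days. Critical path: A → C → D.

29 days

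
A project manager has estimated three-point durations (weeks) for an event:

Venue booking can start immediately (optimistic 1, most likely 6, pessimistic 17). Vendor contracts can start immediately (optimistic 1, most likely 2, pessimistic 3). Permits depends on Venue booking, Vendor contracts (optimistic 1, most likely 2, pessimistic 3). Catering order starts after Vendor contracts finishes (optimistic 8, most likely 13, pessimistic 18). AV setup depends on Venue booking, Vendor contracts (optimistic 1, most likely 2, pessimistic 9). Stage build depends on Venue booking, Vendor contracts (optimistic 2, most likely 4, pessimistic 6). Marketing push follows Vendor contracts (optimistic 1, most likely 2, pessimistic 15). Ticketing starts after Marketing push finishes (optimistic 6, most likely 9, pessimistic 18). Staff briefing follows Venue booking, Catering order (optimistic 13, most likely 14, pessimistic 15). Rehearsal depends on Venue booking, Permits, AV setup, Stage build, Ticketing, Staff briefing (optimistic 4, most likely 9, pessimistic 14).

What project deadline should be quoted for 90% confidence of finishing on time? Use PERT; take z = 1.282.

te_Venue booking = (1 + 4·6 + 17)/6 = 42/6 = 7; σ²_Venue booking = ((17−1)/6)² = 7.111
te_Vendor contracts = (1 + 4·2 + 3)/6 = 12/6 = 2; σ²_Vendor contracts = ((3−1)/6)² = 0.111
te_Permits = (1 + 4·2 + 3)/6 = 12/6 = 2; σ²_Permits = ((3−1)/6)² = 0.111
te_Catering order = (8 + 4·13 + 18)/6 = 78/6 = 13; σ²_Catering order = ((18−8)/6)² = 2.778
te_AV setup = (1 + 4·2 + 9)/6 = 18/6 = 3; σ²_AV setup = ((9−1)/6)² = 1.778
te_Stage build = (2 + 4·4 + 6)/6 = 24/6 = 4; σ²_Stage build = ((6−2)/6)² = 0.444
te_Marketing push = (1 + 4·2 + 15)/6 = 24/6 = 4; σ²_Marketing push = ((15−1)/6)² = 5.444
te_Ticketing = (6 + 4·9 + 18)/6 = 60/6 = 10; σ²_Ticketing = ((18−6)/6)² = 4.000
te_Staff briefing = (13 + 4·14 + 15)/6 = 84/6 = 14; σ²_Staff briefing = ((15−13)/6)² = 0.111
te_Rehearsal = (4 + 4·9 + 14)/6 = 54/6 = 9; σ²_Rehearsal = ((14−4)/6)² = 2.778

Forward pass:
ES_Venue booking = 0; EF_Venue booking = 7
ES_Vendor contracts = 0; EF_Vendor contracts = 2
ES_Permits = max(EF_Venue booking=7, EF_Vendor contracts=2) = 7; EF_Permits = 7+2 = 9
ES_Catering order = 2; EF_Catering order = 2+13 = 15
ES_AV setup = max(EF_Venue booking=7, EF_Vendor contracts=2) = 7; EF_AV setup = 7+3 = 10
ES_Stage build = max(EF_Venue booking=7, EF_Vendor contracts=2) = 7; EF_Stage build = 7+4 = 11
ES_Marketing push = 2; EF_Marketing push = 2+4 = 6
ES_Ticketing = 6; EF_Ticketing = 6+10 = 16
ES_Staff briefing = max(EF_Venue booking=7, EF_Catering order=15) = 15; EF_Staff briefing = 15+14 = 29
ES_Rehearsal = max(EF_Venue booking=7, EF_Permits=9, EF_AV setup=10, EF_Stage build=11, EF_Ticketing=16, EF_Staff briefing=29) = 29; EF_Rehearsal = 29+9 = 38
Expected project duration μ = 38 weeks. Critical path: Vendor contracts → Catering order → Staff briefing → Rehearsal.

Variance along critical path = 0.111 + 2.778 + 0.111 + 2.778 = 5.778; σ = 2.404 weeks.
D = μ + z·σ = 38 + 1.282·2.404 = 41.1 weeks

41.1 weeks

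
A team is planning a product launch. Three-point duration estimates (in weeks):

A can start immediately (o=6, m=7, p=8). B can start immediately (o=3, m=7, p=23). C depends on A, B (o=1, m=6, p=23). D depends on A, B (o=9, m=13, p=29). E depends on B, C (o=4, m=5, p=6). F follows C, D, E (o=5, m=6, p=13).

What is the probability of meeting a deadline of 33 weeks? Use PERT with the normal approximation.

0.658

te_A = (6 + 4·7 + 8)/6 = 42/6 = 7; σ²_A = ((8−6)/6)² = 0.111
te_B = (3 + 4·7 + 23)/6 = 54/6 = 9; σ²_B = ((23−3)/6)² = 11.111
te_C = (1 + 4·6 + 23)/6 = 48/6 = 8; σ²_C = ((23−1)/6)² = 13.444
te_D = (9 + 4·13 + 29)/6 = 90/6 = 15; σ²_D = ((29−9)/6)² = 11.111
te_E = (4 + 4·5 + 6)/6 = 30/6 = 5; σ²_E = ((6−4)/6)² = 0.111
te_F = (5 + 4·6 + 13)/6 = 42/6 = 7; σ²_F = ((13−5)/6)² = 1.778

Forward pass:
ES_A = 0; EF_A = 7
ES_B = 0; EF_B = 9
ES_C = max(EF_A=7, EF_B=9) = 9; EF_C = 9+8 = 17
ES_D = max(EF_A=7, EF_B=9) = 9; EF_D = 9+15 = 24
ES_E = max(EF_B=9, EF_C=17) = 17; EF_E = 17+5 = 22
ES_F = max(EF_C=17, EF_D=24, EF_E=22) = 24; EF_F = 24+7 = 31
Expected project duration μ = 31 weeks. Critical path: B → D → F.

Variance along critical path = 11.111 + 11.111 + 1.778 = 24.000; σ = √24.000 = 4.899 weeks.
Z = (33 − 31) / 4.899 = 0.408
P(T ≤ 33) = Φ(0.408) ≈ 0.658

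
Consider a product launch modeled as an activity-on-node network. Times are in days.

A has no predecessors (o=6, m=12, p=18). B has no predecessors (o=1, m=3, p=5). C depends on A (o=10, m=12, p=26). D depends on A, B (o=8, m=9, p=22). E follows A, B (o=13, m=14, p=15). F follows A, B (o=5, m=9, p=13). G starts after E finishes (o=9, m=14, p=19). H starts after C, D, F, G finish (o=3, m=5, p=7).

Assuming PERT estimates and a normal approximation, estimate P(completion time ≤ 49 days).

0.930

te_A = (6 + 4·12 + 18)/6 = 72/6 = 12; σ²_A = ((18−6)/6)² = 4.000
te_B = (1 + 4·3 + 5)/6 = 18/6 = 3; σ²_B = ((5−1)/6)² = 0.444
te_C = (10 + 4·12 + 26)/6 = 84/6 = 14; σ²_C = ((26−10)/6)² = 7.111
te_D = (8 + 4·9 + 22)/6 = 66/6 = 11; σ²_D = ((22−8)/6)² = 5.444
te_E = (13 + 4·14 + 15)/6 = 84/6 = 14; σ²_E = ((15−13)/6)² = 0.111
te_F = (5 + 4·9 + 13)/6 = 54/6 = 9; σ²_F = ((13−5)/6)² = 1.778
te_G = (9 + 4·14 + 19)/6 = 84/6 = 14; σ²_G = ((19−9)/6)² = 2.778
te_H = (3 + 4·5 + 7)/6 = 30/6 = 5; σ²_H = ((7−3)/6)² = 0.444

Forward pass:
ES_A = 0; EF_A = 12
ES_B = 0; EF_B = 3
ES_C = 12; EF_C = 12+14 = 26
ES_D = max(EF_A=12, EF_B=3) = 12; EF_D = 12+11 = 23
ES_E = max(EF_A=12, EF_B=3) = 12; EF_E = 12+14 = 26
ES_F = max(EF_A=12, EF_B=3) = 12; EF_F = 12+9 = 21
ES_G = 26; EF_G = 26+14 = 40
ES_H = max(EF_C=26, EF_D=23, EF_F=21, EF_G=40) = 40; EF_H = 40+5 = 45
Expected project duration μ = 45 days. Critical path: A → E → G → H.

Variance along critical path = 4.000 + 0.111 + 2.778 + 0.444 = 7.333; σ = √7.333 = 2.708 days.
Z = (49 − 45) / 2.708 = 1.477
P(T ≤ 49) = Φ(1.477) ≈ 0.930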